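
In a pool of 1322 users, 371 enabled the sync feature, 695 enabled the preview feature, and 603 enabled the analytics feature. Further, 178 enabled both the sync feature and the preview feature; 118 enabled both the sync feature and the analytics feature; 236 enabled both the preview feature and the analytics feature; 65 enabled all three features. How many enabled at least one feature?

Using inclusion–exclusion:
|at least one| = 371 + 695 + 603 − 178 − 118 − 236 + 65 = 1202

1202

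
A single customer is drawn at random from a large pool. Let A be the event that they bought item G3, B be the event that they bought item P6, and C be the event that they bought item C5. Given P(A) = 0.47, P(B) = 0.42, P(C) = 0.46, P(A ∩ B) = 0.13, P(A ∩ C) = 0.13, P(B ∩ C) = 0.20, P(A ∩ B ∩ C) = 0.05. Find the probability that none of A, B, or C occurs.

0.06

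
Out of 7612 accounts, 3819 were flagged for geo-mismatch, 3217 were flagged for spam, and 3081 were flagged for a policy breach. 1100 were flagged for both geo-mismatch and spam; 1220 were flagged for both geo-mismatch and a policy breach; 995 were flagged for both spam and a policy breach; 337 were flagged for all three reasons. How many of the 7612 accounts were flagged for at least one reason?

7139

Apply inclusion-exclusion:
|at least one| = 3819 + 3217 + 3081 − 1100 − 1220 − 995 + 337 = 7139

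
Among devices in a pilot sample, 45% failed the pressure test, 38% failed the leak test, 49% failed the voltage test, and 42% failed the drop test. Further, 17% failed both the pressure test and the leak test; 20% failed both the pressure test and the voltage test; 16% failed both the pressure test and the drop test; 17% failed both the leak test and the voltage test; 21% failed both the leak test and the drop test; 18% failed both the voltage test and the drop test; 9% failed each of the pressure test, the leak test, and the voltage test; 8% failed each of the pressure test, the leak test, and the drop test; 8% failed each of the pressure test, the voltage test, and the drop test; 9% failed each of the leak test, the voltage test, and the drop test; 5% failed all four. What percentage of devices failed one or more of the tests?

P(at least one) = 45 + 38 + 49 + 42 − 17 − 20 − 16 − 17 − 21 − 18 + 9 + 8 + 8 + 9 − 5 = 94%

94%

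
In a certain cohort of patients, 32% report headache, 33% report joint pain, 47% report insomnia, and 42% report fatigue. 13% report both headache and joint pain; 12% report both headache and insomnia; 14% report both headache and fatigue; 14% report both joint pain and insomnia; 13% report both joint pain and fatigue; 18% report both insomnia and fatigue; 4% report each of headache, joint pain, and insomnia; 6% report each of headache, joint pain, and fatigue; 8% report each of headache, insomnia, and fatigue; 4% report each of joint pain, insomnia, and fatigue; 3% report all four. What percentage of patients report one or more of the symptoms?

89%

Inclusion–exclusion gives
P(union) = 32 + 33 + 47 + 42 − 13 − 12 − 14 − 14 − 13 − 18 + 4 + 6 + 8 + 4 − 3 = 89%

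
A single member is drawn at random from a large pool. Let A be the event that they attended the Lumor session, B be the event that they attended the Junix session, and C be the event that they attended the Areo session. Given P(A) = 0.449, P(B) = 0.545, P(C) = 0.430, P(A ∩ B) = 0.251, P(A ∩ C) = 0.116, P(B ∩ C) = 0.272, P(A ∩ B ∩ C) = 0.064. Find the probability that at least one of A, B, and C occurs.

0.849

P(A ∪ B ∪ C) = 0.449 + 0.545 + 0.430 − 0.251 − 0.116 − 0.272 + 0.064 = 0.849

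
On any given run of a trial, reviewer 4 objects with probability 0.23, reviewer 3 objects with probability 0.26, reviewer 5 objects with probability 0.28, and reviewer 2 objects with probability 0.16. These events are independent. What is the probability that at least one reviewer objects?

0.65538496

Independence gives P(none) = ∏(1 − pᵢ).
P(none) = (1 − 0.23) × (1 − 0.26) × (1 − 0.28) × (1 − 0.16) = 0.77 × 0.74 × 0.72 × 0.84 = 0.34461504
P(at least one) = 1 − 0.34461504 = 0.65538496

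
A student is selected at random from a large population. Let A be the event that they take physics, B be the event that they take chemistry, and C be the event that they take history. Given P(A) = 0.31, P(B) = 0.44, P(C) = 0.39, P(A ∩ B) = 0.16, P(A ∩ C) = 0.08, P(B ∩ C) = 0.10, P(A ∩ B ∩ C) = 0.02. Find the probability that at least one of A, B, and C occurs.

0.82

Inclusion–exclusion gives
P(A ∪ B ∪ C) = 0.31 + 0.44 + 0.39 − 0.16 − 0.08 − 0.10 + 0.02 = 0.82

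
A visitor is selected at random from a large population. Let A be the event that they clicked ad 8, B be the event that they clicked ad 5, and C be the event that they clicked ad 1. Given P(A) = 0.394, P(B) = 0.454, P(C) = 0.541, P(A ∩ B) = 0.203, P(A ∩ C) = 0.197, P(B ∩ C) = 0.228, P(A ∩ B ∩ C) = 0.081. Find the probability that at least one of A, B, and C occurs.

Using inclusion–exclusion:
P(A ∪ B ∪ C) = 0.394 + 0.454 + 0.541 − 0.203 − 0.197 − 0.228 + 0.081 = 0.842

0.842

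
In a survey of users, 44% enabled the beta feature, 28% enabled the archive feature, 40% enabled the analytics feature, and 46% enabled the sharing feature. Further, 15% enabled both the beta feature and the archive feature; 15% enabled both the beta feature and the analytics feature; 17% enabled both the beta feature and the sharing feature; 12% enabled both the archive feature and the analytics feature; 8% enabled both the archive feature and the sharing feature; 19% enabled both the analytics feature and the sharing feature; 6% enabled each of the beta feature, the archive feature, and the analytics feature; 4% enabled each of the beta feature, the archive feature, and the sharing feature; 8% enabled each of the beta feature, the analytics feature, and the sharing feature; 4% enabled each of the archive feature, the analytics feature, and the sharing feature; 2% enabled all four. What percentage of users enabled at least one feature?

Using inclusion–exclusion:
P(≥1) = 44 + 28 + 40 + 46 − 15 − 15 − 17 − 12 − 8 − 19 + 6 + 4 + 8 + 4 − 2 = 92%

92%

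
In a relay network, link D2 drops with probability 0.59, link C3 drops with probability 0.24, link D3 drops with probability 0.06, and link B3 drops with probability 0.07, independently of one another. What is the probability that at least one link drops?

P(none) = (1 − 0.59) × (1 − 0.24) × (1 − 0.06) × (1 − 0.07) = 0.41 × 0.76 × 0.94 × 0.93 = 0.27240072
P(at least one) = 1 − 0.27240072 = 0.72759928

0.72759928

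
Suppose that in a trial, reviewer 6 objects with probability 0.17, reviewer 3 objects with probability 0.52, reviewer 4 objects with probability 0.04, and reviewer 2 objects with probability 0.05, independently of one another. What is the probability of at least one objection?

Independence gives P(none) = ∏(1 − pᵢ).
P(none) = (1 − 0.17) × (1 − 0.52) × (1 − 0.04) × (1 − 0.05) = 0.83 × 0.48 × 0.96 × 0.95 = 0.3633408
P(at least one) = 1 − 0.3633408 = 0.6366592

0.6366592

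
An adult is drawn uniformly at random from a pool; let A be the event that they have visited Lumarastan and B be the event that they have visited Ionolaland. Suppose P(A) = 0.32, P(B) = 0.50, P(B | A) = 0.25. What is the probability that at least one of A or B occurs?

0.74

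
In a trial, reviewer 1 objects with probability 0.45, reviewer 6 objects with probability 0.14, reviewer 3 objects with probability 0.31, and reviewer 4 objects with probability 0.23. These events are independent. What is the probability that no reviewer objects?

0.2513049

P(none) = (1 − 0.45) × (1 − 0.14) × (1 − 0.31) × (1 − 0.23) = 0.55 × 0.86 × 0.69 × 0.77 = 0.2513049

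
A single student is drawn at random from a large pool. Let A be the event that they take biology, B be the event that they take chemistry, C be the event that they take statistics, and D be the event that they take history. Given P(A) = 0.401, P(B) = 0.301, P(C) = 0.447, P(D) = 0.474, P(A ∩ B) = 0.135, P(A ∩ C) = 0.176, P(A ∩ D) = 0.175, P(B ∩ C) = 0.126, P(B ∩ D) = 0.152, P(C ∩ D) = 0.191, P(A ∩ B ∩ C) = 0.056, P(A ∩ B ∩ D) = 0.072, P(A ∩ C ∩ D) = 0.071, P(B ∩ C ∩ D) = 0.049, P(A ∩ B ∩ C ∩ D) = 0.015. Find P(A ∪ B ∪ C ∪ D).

0.901

Inclusion–exclusion gives
P(A ∪ B ∪ C ∪ D) = 0.401 + 0.301 + 0.447 + 0.474 − 0.135 − 0.176 − 0.175 − 0.126 − 0.152 − 0.191 + 0.056 + 0.072 + 0.071 + 0.049 − 0.015 = 0.901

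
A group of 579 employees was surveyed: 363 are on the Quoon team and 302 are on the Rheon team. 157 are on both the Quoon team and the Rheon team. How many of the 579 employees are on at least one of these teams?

508

Using inclusion–exclusion:
|at least one| = 363 + 302 − 157 = 508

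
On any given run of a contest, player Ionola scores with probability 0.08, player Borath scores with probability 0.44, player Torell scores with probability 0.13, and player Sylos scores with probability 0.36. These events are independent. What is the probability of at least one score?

0.71313664

P(none) = (1 − 0.08) × (1 − 0.44) × (1 − 0.13) × (1 − 0.36) = 0.92 × 0.56 × 0.87 × 0.64 = 0.28686336
P(at least one) = 1 − 0.28686336 = 0.71313664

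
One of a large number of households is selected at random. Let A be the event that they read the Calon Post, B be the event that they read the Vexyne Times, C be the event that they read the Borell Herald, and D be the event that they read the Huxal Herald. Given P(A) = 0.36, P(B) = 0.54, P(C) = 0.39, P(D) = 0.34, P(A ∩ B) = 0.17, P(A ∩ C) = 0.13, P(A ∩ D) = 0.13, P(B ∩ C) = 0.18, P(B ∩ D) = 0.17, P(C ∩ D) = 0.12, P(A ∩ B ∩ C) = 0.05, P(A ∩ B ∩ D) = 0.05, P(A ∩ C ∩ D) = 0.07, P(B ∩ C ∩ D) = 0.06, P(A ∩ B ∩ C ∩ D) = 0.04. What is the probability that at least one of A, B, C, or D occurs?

0.92

P(A ∪ B ∪ C ∪ D) = 0.36 + 0.54 + 0.39 + 0.34 − 0.17 − 0.13 − 0.13 − 0.18 − 0.17 − 0.12 + 0.05 + 0.05 + 0.07 + 0.06 − 0.04 = 0.92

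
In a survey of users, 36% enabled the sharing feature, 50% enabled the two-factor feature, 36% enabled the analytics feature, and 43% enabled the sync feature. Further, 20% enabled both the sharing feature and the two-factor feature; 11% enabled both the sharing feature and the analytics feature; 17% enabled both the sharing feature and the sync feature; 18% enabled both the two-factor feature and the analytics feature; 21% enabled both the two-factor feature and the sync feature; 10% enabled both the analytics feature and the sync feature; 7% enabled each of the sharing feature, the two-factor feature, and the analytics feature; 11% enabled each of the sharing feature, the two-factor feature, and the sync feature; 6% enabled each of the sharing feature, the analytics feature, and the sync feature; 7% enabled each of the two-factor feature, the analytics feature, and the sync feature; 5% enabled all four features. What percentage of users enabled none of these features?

P(at least one) = 36 + 50 + 36 + 43 − 20 − 11 − 17 − 18 − 21 − 10 + 7 + 11 + 6 + 7 − 5 = 94%
P(none) = 100% − 94% = 6%

6%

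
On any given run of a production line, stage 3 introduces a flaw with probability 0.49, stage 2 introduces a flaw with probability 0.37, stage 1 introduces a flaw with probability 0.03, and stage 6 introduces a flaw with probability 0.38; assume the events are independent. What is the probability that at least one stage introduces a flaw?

0.80677018

P(none) = (1 − 0.49) × (1 − 0.37) × (1 − 0.03) × (1 − 0.38) = 0.51 × 0.63 × 0.97 × 0.62 = 0.19322982
P(at least one) = 1 − 0.19322982 = 0.80677018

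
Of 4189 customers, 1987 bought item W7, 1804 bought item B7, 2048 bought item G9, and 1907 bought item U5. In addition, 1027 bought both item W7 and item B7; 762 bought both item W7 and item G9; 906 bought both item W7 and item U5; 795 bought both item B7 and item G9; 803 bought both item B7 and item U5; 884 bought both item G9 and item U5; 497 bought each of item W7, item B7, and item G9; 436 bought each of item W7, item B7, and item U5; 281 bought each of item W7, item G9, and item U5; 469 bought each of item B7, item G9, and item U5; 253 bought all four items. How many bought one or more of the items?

3999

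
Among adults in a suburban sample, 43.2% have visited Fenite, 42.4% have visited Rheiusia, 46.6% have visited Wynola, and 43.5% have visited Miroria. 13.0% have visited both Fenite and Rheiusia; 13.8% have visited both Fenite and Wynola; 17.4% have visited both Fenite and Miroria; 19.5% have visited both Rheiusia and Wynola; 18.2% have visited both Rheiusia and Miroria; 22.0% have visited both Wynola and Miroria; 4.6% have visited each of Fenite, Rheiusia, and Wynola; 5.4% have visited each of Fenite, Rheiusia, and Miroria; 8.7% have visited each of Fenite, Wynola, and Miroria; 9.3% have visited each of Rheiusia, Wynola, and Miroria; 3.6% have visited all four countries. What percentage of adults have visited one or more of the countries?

P(union) = 43.2 + 42.4 + 46.6 + 43.5 − 13.0 − 13.8 − 17.4 − 19.5 − 18.2 − 22.0 + 4.6 + 5.4 + 8.7 + 9.3 − 3.6 = 96.2%

96.2%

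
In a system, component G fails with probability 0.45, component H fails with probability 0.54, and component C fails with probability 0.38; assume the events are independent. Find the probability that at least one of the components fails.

P(none) = (1 − 0.45) × (1 − 0.54) × (1 − 0.38) = 0.55 × 0.46 × 0.62 = 0.15686
P(at least one) = 1 − 0.15686 = 0.84314

0.84314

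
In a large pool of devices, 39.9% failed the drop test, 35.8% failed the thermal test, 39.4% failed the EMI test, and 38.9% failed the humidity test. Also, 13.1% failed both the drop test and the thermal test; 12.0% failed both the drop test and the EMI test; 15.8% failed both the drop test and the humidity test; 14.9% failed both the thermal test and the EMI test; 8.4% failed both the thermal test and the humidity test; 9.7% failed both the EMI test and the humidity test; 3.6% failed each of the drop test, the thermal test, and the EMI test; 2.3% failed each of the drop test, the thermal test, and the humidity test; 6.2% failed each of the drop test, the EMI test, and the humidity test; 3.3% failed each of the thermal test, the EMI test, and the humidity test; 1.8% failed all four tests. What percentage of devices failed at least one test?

Using inclusion–exclusion:
P(≥1) = 39.9 + 35.8 + 39.4 + 38.9 − 13.1 − 12.0 − 15.8 − 14.9 − 8.4 − 9.7 + 3.6 + 2.3 + 6.2 + 3.3 − 1.8 = 93.7%

93.7%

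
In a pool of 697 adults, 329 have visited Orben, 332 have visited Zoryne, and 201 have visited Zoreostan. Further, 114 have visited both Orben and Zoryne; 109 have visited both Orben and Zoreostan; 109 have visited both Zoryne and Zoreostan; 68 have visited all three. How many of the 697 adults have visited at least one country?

598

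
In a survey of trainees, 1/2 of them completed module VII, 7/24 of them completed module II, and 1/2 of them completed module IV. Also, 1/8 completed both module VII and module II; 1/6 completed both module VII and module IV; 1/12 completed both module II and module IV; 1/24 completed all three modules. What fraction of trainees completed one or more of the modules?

By inclusion-exclusion,
P(≥1) = 1/2 + 7/24 + 1/2 − 1/8 − 1/6 − 1/12 + 1/24 = 23/24

23/24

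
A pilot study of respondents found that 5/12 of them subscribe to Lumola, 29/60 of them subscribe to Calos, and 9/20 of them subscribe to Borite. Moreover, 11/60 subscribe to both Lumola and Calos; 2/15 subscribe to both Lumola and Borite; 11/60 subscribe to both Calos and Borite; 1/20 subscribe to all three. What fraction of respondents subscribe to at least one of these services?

9/10

P(at least one) = 5/12 + 29/60 + 9/20 − 11/60 − 2/15 − 11/60 + 1/20 = 9/10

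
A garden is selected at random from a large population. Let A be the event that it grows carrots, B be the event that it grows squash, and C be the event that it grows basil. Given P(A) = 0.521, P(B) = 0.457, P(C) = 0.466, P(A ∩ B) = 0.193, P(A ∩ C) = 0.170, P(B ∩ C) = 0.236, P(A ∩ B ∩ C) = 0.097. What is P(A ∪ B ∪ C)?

0.942

By inclusion-exclusion,
P(A ∪ B ∪ C) = 0.521 + 0.457 + 0.466 − 0.193 − 0.170 − 0.236 + 0.097 = 0.942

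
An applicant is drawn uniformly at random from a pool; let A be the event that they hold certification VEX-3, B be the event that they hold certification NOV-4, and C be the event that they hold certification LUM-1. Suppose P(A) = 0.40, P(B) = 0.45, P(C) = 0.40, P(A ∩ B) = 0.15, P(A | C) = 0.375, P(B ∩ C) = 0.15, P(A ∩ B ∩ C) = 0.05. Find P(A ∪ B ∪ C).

0.85

P(A ∩ C) = P(C)·P(A|C) = 0.40 × 0.375 = 0.15
Apply inclusion-exclusion:
P(A ∪ B ∪ C) = 0.40 + 0.45 + 0.40 − 0.15 − 0.15 − 0.15 + 0.05 = 0.85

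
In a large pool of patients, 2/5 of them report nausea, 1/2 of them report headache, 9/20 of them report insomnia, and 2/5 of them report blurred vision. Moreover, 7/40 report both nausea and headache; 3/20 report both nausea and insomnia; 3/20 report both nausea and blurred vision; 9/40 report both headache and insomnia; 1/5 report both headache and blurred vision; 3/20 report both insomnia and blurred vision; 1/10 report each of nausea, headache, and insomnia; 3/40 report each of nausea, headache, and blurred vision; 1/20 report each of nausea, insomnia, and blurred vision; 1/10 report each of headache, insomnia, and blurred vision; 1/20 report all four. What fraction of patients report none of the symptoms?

1/40

By inclusion–exclusion:
P(at least one) = 2/5 + 1/2 + 9/20 + 2/5 − 7/40 − 3/20 − 3/20 − 9/40 − 1/5 − 3/20 + 1/10 + 3/40 + 1/20 + 1/10 − 1/20 = 39/40
P(none) = 1 − 39/40 = 1/40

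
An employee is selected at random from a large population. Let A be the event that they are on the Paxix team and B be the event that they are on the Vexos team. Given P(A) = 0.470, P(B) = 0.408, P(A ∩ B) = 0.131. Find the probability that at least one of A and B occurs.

0.747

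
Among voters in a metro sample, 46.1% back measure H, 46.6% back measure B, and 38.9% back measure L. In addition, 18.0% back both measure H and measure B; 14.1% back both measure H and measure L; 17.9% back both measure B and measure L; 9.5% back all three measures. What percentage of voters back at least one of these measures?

P(union) = 46.1 + 46.6 + 38.9 − 18.0 − 14.1 − 17.9 + 9.5 = 91.1%

91.1%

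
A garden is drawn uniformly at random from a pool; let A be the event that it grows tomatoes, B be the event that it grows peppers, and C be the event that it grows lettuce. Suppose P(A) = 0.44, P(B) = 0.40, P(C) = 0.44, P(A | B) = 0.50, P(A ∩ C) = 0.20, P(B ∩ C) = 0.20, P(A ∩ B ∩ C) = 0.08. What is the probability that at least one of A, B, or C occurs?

0.76

P(A ∩ B) = P(B)·P(A|B) = 0.40 × 0.50 = 0.20
By inclusion-exclusion,
P(A ∪ B ∪ C) = 0.44 + 0.40 + 0.44 − 0.20 − 0.20 − 0.20 + 0.08 = 0.76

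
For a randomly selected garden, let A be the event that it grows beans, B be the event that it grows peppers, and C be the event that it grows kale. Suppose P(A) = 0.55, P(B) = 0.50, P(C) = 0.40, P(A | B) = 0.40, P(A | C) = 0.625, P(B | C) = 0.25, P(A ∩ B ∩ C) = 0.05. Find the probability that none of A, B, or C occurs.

0.05

P(A ∩ B) = P(B)·P(A|B) = 0.50 × 0.40 = 0.20
P(A ∩ C) = P(C)·P(A|C) = 0.40 × 0.625 = 0.25
P(B ∩ C) = P(C)·P(B|C) = 0.40 × 0.25 = 0.10
Using inclusion–exclusion:
P(A ∪ B ∪ C) = 0.55 + 0.50 + 0.40 − 0.20 − 0.25 − 0.10 + 0.05 = 0.95
P(none) = 1 − 0.95 = 0.05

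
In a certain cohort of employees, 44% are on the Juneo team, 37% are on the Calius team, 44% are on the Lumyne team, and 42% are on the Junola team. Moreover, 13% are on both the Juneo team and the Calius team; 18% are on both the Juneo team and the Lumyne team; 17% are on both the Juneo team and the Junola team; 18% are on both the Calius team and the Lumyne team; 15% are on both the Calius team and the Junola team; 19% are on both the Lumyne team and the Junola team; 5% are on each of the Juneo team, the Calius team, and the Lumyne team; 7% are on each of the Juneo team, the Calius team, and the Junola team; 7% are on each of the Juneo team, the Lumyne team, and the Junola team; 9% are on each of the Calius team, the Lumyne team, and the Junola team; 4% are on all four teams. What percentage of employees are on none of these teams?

9%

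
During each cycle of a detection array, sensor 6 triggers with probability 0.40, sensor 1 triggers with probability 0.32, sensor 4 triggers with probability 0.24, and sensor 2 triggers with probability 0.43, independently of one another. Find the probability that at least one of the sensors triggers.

0.8232544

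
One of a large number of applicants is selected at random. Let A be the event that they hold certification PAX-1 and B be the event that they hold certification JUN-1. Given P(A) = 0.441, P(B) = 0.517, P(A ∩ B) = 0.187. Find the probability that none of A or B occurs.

0.229

Apply inclusion-exclusion:
P(A ∪ B) = 0.441 + 0.517 − 0.187 = 0.771
P(none) = 1 − 0.771 = 0.229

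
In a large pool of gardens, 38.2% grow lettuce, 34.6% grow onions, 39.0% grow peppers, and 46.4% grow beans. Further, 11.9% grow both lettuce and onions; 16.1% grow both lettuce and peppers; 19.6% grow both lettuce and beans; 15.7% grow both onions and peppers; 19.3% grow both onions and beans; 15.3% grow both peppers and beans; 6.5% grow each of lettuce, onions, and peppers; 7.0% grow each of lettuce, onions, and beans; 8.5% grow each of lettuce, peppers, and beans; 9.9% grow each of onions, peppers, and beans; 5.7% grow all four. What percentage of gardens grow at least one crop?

By inclusion–exclusion:
P(at least one) = 38.2 + 34.6 + 39.0 + 46.4 − 11.9 − 16.1 − 19.6 − 15.7 − 19.3 − 15.3 + 6.5 + 7.0 + 8.5 + 9.9 − 5.7 = 86.5%

86.5%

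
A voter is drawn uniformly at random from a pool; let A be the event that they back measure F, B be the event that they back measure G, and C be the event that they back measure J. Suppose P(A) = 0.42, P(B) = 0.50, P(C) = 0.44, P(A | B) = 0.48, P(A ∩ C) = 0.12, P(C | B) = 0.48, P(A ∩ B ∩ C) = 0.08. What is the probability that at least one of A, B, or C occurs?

P(A ∩ B) = P(B)·P(A|B) = 0.50 × 0.48 = 0.24
P(B ∩ C) = P(B)·P(C|B) = 0.50 × 0.48 = 0.24
Inclusion–exclusion gives
P(A ∪ B ∪ C) = 0.42 + 0.50 + 0.44 − 0.24 − 0.12 − 0.24 + 0.08 = 0.84

0.84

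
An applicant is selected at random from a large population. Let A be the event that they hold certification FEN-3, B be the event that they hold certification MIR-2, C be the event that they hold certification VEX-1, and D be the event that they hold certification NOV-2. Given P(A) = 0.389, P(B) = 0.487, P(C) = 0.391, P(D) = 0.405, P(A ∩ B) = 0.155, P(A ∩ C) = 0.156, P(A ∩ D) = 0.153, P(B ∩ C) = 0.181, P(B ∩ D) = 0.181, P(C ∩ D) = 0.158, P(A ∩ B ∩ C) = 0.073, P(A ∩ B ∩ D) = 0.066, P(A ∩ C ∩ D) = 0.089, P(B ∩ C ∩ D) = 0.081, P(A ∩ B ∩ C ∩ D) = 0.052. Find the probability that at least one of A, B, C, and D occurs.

0.945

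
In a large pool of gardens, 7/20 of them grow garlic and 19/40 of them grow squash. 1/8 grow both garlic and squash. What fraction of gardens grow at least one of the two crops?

7/10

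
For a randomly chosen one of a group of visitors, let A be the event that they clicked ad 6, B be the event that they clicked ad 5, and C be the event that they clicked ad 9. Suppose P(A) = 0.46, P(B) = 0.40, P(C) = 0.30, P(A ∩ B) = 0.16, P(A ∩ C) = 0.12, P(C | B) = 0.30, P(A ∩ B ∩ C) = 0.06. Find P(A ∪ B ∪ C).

0.82

P(B ∩ C) = P(B)·P(C|B) = 0.40 × 0.30 = 0.12
P(A ∪ B ∪ C) = 0.46 + 0.40 + 0.30 − 0.16 − 0.12 − 0.12 + 0.06 = 0.82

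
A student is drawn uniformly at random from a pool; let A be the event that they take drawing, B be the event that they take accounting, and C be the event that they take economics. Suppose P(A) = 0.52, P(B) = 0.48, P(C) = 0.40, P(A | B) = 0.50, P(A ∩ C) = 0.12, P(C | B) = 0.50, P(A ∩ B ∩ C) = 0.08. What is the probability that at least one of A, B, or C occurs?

0.88

P(A ∩ B) = P(B)·P(A|B) = 0.48 × 0.50 = 0.24
P(B ∩ C) = P(B)·P(C|B) = 0.48 × 0.50 = 0.24
Inclusion–exclusion gives
P(A ∪ B ∪ C) = 0.52 + 0.48 + 0.40 − 0.24 − 0.12 − 0.24 + 0.08 = 0.88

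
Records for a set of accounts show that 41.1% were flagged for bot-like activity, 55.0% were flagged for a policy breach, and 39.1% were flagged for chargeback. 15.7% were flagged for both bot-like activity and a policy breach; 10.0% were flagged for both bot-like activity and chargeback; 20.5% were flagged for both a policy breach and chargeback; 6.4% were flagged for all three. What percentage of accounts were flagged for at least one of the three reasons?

95.4%

By inclusion–exclusion:
P(union) = 41.1 + 55.0 + 39.1 − 15.7 − 10.0 − 20.5 + 6.4 = 95.4%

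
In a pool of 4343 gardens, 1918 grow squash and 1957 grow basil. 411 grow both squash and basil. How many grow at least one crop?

|union| = 1918 + 1957 − 411 = 3464

3464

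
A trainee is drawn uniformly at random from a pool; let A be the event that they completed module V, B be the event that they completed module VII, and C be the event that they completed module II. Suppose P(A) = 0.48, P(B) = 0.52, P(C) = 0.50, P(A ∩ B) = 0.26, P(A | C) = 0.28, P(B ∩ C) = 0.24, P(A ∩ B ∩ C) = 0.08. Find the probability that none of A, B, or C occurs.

P(A ∩ C) = P(C)·P(A|C) = 0.50 × 0.28 = 0.14
By inclusion-exclusion,
P(A ∪ B ∪ C) = 0.48 + 0.52 + 0.50 − 0.26 − 0.14 − 0.24 + 0.08 = 0.94
P(none) = 1 − 0.94 = 0.06

0.06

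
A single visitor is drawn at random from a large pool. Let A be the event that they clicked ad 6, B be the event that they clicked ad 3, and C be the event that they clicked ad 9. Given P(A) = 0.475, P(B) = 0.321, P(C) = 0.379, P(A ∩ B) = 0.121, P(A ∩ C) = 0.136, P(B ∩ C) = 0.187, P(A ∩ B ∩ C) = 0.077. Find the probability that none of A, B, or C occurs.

By inclusion-exclusion,
P(A ∪ B ∪ C) = 0.475 + 0.321 + 0.379 − 0.121 − 0.136 − 0.187 + 0.077 = 0.808
P(none) = 1 − 0.808 = 0.192

0.192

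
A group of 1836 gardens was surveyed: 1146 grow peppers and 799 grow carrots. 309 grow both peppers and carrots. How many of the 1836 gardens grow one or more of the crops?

1636

|at least one| = 1146 + 799 − 309 = 1636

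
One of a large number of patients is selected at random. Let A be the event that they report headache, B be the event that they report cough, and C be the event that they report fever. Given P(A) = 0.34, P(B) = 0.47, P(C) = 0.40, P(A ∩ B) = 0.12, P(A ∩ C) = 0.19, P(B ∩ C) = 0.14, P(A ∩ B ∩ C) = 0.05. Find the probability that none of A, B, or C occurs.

0.19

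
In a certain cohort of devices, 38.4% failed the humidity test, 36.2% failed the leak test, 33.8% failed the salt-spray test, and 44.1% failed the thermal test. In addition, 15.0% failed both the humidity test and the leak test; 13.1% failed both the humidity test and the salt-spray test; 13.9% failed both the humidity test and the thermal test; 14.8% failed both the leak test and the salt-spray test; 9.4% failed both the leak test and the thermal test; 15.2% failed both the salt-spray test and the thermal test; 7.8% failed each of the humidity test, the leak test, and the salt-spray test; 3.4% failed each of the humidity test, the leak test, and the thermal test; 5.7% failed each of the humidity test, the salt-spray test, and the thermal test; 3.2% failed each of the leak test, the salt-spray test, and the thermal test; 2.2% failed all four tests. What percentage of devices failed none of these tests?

11.0%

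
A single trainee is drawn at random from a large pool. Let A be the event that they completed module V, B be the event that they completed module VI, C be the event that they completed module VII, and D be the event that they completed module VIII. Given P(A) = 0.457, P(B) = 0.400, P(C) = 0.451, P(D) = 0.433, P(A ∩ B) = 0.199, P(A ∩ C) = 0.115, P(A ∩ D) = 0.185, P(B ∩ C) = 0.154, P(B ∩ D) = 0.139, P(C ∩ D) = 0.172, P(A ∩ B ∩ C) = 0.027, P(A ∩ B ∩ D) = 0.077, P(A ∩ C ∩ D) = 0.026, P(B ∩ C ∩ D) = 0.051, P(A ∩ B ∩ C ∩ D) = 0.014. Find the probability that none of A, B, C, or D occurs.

0.056

Apply inclusion-exclusion:
P(A ∪ B ∪ C ∪ D) = 0.457 + 0.400 + 0.451 + 0.433 − 0.199 − 0.115 − 0.185 − 0.154 − 0.139 − 0.172 + 0.027 + 0.077 + 0.026 + 0.051 − 0.014 = 0.944
P(none) = 1 − 0.944 = 0.056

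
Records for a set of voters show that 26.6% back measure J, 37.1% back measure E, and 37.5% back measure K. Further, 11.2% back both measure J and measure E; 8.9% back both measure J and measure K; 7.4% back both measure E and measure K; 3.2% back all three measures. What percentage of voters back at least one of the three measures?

76.9%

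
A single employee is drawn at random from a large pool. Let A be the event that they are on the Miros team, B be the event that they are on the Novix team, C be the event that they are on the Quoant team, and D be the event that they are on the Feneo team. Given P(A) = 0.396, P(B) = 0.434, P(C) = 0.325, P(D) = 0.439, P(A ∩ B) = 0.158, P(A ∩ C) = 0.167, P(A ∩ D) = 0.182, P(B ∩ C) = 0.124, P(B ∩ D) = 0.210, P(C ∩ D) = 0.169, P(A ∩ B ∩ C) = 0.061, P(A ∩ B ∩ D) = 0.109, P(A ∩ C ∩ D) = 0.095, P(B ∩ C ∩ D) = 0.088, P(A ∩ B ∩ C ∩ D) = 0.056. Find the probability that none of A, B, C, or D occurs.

0.119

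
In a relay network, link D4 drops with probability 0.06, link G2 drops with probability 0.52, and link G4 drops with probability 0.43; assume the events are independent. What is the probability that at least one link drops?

0.742816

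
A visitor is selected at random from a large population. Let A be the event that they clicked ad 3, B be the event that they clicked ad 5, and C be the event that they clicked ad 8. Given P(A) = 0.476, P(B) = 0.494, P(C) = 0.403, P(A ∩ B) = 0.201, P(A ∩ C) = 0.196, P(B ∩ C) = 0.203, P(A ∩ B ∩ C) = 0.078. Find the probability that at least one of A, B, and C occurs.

0.851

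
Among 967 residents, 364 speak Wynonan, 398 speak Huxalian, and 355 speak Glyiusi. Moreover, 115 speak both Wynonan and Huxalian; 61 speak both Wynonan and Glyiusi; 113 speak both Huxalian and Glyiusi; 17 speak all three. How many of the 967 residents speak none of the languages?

Using inclusion–exclusion:
|at least one| = 364 + 398 + 355 − 115 − 61 − 113 + 17 = 845
None: 967 − 845 = 122

122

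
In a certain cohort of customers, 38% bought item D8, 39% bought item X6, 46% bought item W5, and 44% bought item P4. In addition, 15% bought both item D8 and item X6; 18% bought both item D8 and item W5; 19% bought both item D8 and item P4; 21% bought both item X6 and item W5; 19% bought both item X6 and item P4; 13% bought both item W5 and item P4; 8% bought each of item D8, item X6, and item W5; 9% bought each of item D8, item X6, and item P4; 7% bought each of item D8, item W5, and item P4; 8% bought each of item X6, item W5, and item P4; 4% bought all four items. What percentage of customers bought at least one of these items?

90%

P(≥1) = 38 + 39 + 46 + 44 − 15 − 18 − 19 − 21 − 19 − 13 + 8 + 9 + 7 + 8 − 4 = 90%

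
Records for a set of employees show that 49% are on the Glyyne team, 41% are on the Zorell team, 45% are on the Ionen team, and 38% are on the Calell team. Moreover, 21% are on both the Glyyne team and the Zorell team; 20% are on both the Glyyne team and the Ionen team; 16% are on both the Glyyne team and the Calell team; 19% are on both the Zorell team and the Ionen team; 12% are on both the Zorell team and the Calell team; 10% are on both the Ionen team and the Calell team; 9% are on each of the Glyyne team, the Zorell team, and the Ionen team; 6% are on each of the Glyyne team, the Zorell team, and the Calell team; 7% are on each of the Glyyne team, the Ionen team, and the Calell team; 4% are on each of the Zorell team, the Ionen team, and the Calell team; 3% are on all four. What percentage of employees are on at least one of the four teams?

Inclusion–exclusion gives
P(at least one) = 49 + 41 + 45 + 38 − 21 − 20 − 16 − 19 − 12 − 10 + 9 + 6 + 7 + 4 − 3 = 98%

98%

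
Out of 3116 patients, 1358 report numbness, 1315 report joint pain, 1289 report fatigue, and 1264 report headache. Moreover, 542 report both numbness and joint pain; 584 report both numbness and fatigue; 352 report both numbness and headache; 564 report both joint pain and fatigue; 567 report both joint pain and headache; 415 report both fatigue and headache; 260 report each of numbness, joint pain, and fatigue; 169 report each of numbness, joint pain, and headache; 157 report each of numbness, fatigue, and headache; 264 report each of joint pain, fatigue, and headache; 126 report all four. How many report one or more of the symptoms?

2926

Using inclusion–exclusion:
|at least one| = 1358 + 1315 + 1289 + 1264 − 542 − 584 − 352 − 564 − 567 − 415 + 260 + 169 + 157 + 264 − 126 = 2926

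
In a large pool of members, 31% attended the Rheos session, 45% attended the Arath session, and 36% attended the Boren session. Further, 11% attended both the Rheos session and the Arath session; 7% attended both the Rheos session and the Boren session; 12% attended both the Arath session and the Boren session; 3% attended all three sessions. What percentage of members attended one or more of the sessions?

85%

Inclusion–exclusion gives
P(≥1) = 31 + 45 + 36 − 11 − 7 − 12 + 3 = 85%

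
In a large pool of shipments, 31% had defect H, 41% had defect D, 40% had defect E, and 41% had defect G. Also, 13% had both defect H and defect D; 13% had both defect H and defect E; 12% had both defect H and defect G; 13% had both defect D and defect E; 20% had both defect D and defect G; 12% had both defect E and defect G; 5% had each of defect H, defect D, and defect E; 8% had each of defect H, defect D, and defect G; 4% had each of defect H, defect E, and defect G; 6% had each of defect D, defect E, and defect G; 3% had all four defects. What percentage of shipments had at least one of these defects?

90%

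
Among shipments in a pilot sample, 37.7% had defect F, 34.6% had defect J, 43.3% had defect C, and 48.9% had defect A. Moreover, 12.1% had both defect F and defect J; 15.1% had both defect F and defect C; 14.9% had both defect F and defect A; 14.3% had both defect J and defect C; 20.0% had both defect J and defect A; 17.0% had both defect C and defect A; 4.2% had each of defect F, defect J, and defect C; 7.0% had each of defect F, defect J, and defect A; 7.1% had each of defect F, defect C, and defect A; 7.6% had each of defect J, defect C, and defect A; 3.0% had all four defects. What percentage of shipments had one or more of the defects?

Inclusion–exclusion gives
P(≥1) = 37.7 + 34.6 + 43.3 + 48.9 − 12.1 − 15.1 − 14.9 − 14.3 − 20.0 − 17.0 + 4.2 + 7.0 + 7.1 + 7.6 − 3.0 = 94.0%

94.0%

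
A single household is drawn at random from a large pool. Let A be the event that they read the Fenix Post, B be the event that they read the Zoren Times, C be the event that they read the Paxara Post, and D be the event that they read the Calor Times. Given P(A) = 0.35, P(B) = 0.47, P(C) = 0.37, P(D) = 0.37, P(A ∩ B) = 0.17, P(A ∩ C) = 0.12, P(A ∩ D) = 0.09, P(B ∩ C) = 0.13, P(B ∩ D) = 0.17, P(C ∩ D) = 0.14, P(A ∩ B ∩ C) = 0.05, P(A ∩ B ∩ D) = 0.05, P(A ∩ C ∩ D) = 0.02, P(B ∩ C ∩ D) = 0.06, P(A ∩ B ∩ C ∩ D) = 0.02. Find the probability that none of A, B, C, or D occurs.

0.10

P(A ∪ B ∪ C ∪ D) = 0.35 + 0.47 + 0.37 + 0.37 − 0.17 − 0.12 − 0.09 − 0.13 − 0.17 − 0.14 + 0.05 + 0.05 + 0.02 + 0.06 − 0.02 = 0.90
P(none) = 1 − 0.90 = 0.10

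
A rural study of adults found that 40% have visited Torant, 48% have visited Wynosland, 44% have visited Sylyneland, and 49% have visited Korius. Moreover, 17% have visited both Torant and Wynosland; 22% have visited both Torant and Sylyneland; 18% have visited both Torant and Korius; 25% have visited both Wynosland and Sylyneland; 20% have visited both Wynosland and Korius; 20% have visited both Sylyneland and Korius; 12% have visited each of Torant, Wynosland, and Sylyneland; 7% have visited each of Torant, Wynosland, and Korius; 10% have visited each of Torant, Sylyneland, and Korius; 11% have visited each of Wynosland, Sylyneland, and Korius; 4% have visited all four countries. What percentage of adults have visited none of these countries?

P(at least one) = 40 + 48 + 44 + 49 − 17 − 22 − 18 − 25 − 20 − 20 + 12 + 7 + 10 + 11 − 4 = 95%
P(none) = 100% − 95% = 5%

5%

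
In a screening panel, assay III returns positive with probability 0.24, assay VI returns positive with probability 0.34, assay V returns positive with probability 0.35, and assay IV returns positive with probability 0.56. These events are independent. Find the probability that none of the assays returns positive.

Independence gives P(none) = ∏(1 − pᵢ).
P(none) = (1 − 0.24) × (1 − 0.34) × (1 − 0.35) × (1 − 0.56) = 0.76 × 0.66 × 0.65 × 0.44 = 0.1434576

0.1434576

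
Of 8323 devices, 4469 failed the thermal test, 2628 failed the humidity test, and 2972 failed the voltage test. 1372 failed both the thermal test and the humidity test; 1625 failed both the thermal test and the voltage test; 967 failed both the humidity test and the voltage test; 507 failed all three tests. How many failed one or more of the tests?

6612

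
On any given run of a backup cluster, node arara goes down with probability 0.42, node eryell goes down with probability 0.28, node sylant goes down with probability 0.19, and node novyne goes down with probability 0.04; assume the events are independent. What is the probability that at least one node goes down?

0.67527424

P(none) = (1 − 0.42) × (1 − 0.28) × (1 − 0.19) × (1 − 0.04) = 0.58 × 0.72 × 0.81 × 0.96 = 0.32472576
P(at least one) = 1 − 0.32472576 = 0.67527424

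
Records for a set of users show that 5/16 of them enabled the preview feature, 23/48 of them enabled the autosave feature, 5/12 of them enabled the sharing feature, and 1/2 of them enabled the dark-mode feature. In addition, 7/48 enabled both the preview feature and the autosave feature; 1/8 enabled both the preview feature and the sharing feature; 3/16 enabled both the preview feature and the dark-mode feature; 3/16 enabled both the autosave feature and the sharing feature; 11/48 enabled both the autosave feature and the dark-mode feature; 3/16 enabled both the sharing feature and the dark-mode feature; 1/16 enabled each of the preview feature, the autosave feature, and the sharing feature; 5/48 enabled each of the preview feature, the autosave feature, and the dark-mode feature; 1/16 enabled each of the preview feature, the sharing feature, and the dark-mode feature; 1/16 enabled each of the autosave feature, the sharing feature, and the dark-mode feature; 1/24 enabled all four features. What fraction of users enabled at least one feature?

P(union) = 5/16 + 23/48 + 5/12 + 1/2 − 7/48 − 1/8 − 3/16 − 3/16 − 11/48 − 3/16 + 1/16 + 5/48 + 1/16 + 1/16 − 1/24 = 43/48

43/48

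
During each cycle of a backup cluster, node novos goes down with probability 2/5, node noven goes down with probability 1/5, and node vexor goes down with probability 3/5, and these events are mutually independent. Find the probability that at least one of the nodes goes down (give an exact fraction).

Independence gives P(none) = ∏(1 − pᵢ).
P(none) = (1 − 2/5) × (1 − 1/5) × (1 − 3/5) = 3/5 × 4/5 × 2/5 = 24/125
P(at least one) = 1 − 24/125 = 101/125

101/125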